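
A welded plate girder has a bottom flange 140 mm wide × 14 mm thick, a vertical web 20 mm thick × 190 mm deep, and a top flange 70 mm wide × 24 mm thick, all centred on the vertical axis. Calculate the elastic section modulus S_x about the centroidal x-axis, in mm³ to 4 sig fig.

Break the section into simple shapes (no overlaps), measuring from the bottom-left corner of the bounding box.
Bottom plate: 140 × 14, A = 1 960 mm², y = 7 mm, Ī = 32013.3 mm⁴.
Web plate: 20 × 190, A = 3 800 mm², y = 109 mm, Ī = 11 431 667 mm⁴.
Top plate: 70 × 24, A = 1 680 mm², y = 216 mm, Ī = 80 640 mm⁴.
Centroid: ȳ = ΣA·y / ΣA = 106.29 mm.
Transfer each piece to the centroidal x-axis using Ī + A·d² with d = y − 106.29:
  bottom plate: d = -99.2903 mm → contributes +19 354 807 mm⁴
  web plate: d = 2.70968 mm → contributes +11 459 568 mm⁴
  top plate: d = 109.71 mm → contributes +20 301 478 mm⁴
Total I = 51 115 853 mm⁴.
Extreme fibre distance c = 121.71 mm; S = I/c = 419 982 mm³.

S_x ≈ 4.200 × 10⁵ mm³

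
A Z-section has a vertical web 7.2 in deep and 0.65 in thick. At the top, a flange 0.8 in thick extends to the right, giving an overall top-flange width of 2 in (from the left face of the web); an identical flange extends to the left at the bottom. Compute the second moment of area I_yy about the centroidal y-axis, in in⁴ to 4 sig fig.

Treat the section as a set of non-overlapping primitives; coordinates are from the bounding-box lower-left.
Web: 0.65 × 7.2, A = 4.68 in², x = 1.675 in, Ī = 0.164775 in⁴.
Top flange (beyond web): 1.35 × 0.8, A = 1.08 in², x = 2.675 in, Ī = 0.164025 in⁴.
Bottom flange (beyond web): 1.35 × 0.8, A = 1.08 in², x = 0.675 in, Ī = 0.164025 in⁴.
Centroid: x̄ = ΣA·x / ΣA = 1.675 in.
Transfer each piece to the centroidal y-axis using Ī + A·d² with d = x − 1.675:
  web: d = 0 in → contributes +0.164775 in⁴
  top flange (beyond web): d = 1 in → contributes +1.24403 in⁴
  bottom flange (beyond web): d = -1 in → contributes +1.24403 in⁴
Total I = 2.65283 in⁴.

I_yy ≈ 2.653 in⁴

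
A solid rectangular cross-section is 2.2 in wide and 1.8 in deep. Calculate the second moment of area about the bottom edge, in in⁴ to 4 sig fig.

The section: 2.2 × 1.8, A = 3.96 in², y = 0.9 in, Ī = 1.0692 in⁴.
Transfer it to a horizontal axis along the bottom face using Ī + A·d² with d = y − 0:
  the section: d = 0.9 in → contributes +4.2768 in⁴
Total I = 4.2768 in⁴.

I_base ≈ 4.277 in⁴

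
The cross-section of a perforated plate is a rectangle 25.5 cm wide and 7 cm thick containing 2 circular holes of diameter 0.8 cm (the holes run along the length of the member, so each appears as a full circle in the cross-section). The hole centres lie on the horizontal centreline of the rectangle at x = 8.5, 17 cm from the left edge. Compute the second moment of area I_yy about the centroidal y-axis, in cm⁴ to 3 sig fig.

I_yy ≈ 9650 cm⁴

Split into non-overlapping primitives; take the origin at the lower-left of the bounding box.
Plate: 25.5 × 7, A = 178.5 cm², x = 12.75 cm, Ī = 9672.5 cm⁴.
Hole 1 (subtracted): ⌀0.8, A = 0.50265 cm², x = 8.5 cm, Ī = 0.020106 cm⁴.
Hole 2 (subtracted): ⌀0.8, A = 0.50265 cm², x = 17 cm, Ī = 0.020106 cm⁴.
By symmetry the centroid is at mid-width, x̄ = 12.75 cm.
Transfer each piece to the centroidal y-axis using Ī + A·d² with d = x − 12.75:
  plate: d = 0 cm → contributes +9672.5 cm⁴
  hole 1: d = -4.25 cm → contributes −9.0993 cm⁴
  hole 2: d = 4.25 cm → contributes −9.0993 cm⁴
Total I = 9654.3 cm⁴.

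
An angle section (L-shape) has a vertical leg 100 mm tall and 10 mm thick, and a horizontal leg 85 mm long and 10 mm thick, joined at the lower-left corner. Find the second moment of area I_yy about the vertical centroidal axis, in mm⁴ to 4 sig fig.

Decompose the section into non-overlapping parts with the origin at the bottom-left of its bounding rectangle.
Vertical leg: 10 × 100, A = 1 000 mm², x = 5 mm, Ī = 8333.33 mm⁴.
Horizontal leg (remainder): 75 × 10, A = 750 mm², x = 47.5 mm, Ī = 351 563 mm⁴.
Centroid: x̄ = ΣA·x / ΣA = 23.2143 mm.
Transfer each piece to the vertical centroidal axis using Ī + A·d² with d = x − 23.2143:
  vertical leg: d = -18.2143 mm → contributes +340 094 mm⁴
  horizontal leg (remainder): d = 24.2857 mm → contributes +793 909 mm⁴
Total I = 1 134 003 mm⁴.

I_yy ≈ 1.134 × 10⁶ mm⁴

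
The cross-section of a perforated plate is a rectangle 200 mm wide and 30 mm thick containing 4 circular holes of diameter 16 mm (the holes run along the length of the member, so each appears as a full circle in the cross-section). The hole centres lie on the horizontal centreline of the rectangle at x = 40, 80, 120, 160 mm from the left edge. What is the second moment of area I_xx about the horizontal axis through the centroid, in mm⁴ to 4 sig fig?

Decompose the section into non-overlapping parts with the origin at the bottom-left of its bounding rectangle.
Plate: 200 × 30, A = 6 000 mm², y = 15 mm, Ī = 450 000 mm⁴.
Hole 1 (subtracted): ⌀16, A = 201.062 mm², y = 15 mm, Ī = 3216.99 mm⁴.
Hole 2 (subtracted): ⌀16, A = 201.062 mm², y = 15 mm, Ī = 3216.99 mm⁴.
Hole 3 (subtracted): ⌀16, A = 201.062 mm², y = 15 mm, Ī = 3216.99 mm⁴.
Hole 4 (subtracted): ⌀16, A = 201.062 mm², y = 15 mm, Ī = 3216.99 mm⁴.
By symmetry the centroid is at mid-height, ȳ = 15 mm.
All pieces are centred on the horizontal axis through the centroid, so I = ΣĪ (holes subtracted) = 437 132 mm⁴.

I_xx ≈ 4.371 × 10⁵ mm⁴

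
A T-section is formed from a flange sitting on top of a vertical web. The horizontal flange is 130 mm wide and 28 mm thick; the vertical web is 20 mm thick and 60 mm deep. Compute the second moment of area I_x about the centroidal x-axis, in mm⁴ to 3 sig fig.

Decompose the section into non-overlapping parts with the origin at the bottom-left of its bounding rectangle.
Flange: 130 × 28, A = 3 640 mm², y = 74 mm, Ī = 237 813 mm⁴.
Web: 20 × 60, A = 1 200 mm², y = 30 mm, Ī = 360 000 mm⁴.
Centroid: ȳ = ΣA·y / ΣA = 63.091 mm.
Transfer each piece to the centroidal x-axis using Ī + A·d² with d = y − 63.091:
  flange: d = 10.909 mm → contributes +671 003 mm⁴
  web: d = -33.091 mm → contributes +1 674 010 mm⁴
Total I = 2 345 013 mm⁴.

I_x ≈ 2.35 × 10⁶ mm⁴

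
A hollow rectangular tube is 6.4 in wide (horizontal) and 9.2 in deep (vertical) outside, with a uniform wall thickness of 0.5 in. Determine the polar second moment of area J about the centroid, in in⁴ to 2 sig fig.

Split into non-overlapping primitives; take the origin at the lower-left of the bounding box.
Outer rectangle: 6.4 × 9.2, A = 58.88 in², y = 4.6 in, Ī = 415.3 in⁴.
Inner void (subtracted): 5.4 × 8.2, A = 44.28 in², y = 4.6 in, Ī = 248.1 in⁴.
By symmetry the centroid is at mid-height, ȳ = 4.6 in.
All pieces are centred on the centroidal x-axis, so I = ΣĪ (holes subtracted) = 167.2 in⁴.
Repeating about the centroidal y-axis gives I_y = 93.38 in⁴.
Polar second moment: J = I_x + I_y = 260.6 in⁴.

J ≈ 260 in⁴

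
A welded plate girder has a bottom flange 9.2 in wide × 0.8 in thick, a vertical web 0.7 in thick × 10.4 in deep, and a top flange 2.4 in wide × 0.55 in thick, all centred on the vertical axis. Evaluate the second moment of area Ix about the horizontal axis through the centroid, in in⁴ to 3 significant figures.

Decompose the section into non-overlapping parts with the origin at the bottom-left of its bounding rectangle.
Bottom plate: 9.2 × 0.8, A = 7.36 in², y = 0.4 in, Ī = 0.39253 in⁴.
Web plate: 0.7 × 10.4, A = 7.28 in², y = 6 in, Ī = 65.617 in⁴.
Top plate: 2.4 × 0.55, A = 1.32 in², y = 11.475 in, Ī = 0.033275 in⁴.
Centroid: ȳ = ΣA·y / ΣA = 3.8704 in.
Transfer each piece to the horizontal axis through the centroid using Ī + A·d² with d = y − 3.8704:
  bottom plate: d = -3.4704 in → contributes +89.032 in⁴
  web plate: d = 2.1296 in → contributes +98.634 in⁴
  top plate: d = 7.6046 in → contributes +76.37 in⁴
Total I = 264.04 in⁴.

Ix ≈ 264 in⁴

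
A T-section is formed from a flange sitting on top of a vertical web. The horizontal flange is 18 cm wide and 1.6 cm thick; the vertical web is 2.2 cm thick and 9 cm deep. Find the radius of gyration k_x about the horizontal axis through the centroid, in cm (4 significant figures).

Split into non-overlapping primitives; take the origin at the lower-left of the bounding box.
Flange: 18 × 1.6, A = 28.8 cm², y = 9.8 cm, Ī = 6.144 cm⁴.
Web: 2.2 × 9, A = 19.8 cm², y = 4.5 cm, Ī = 133.65 cm⁴.
Centroid: ȳ = ΣA·y / ΣA = 7.64074 cm.
Transfer each piece to the horizontal axis through the centroid using Ī + A·d² with d = y − 7.64074:
  flange: d = 2.15926 cm → contributes +140.421 cm⁴
  web: d = -3.14074 cm → contributes +328.962 cm⁴
Total I = 469.383 cm⁴.
Radius of gyration: k = √(I/A) = √(469.383 / 48.6) = 3.10775 cm.

k_x ≈ 3.108 cm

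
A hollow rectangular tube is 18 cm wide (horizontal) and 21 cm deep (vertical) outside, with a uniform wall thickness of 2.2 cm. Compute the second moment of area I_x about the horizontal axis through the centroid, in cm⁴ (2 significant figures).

I_x ≈ 8700 cm⁴

Treat the section as a set of non-overlapping primitives; coordinates are from the bounding-box lower-left.
Outer rectangle: 18 × 21, A = 378 cm², y = 10.5 cm, Ī = 13 892 cm⁴.
Inner void (subtracted): 13.6 × 16.6, A = 225.8 cm², y = 10.5 cm, Ī = 5 184 cm⁴.
By symmetry the centroid is at mid-height, ȳ = 10.5 cm.
All pieces are centred on the horizontal axis through the centroid, so I = ΣĪ (holes subtracted) = 8 707 cm⁴.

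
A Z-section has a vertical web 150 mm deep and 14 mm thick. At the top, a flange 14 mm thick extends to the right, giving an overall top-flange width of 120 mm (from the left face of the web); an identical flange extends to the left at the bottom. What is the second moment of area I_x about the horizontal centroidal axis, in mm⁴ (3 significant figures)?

Treat the section as a set of non-overlapping primitives; coordinates are from the bounding-box lower-left.
Web: 14 × 150, A = 2 100 mm², y = 75 mm, Ī = 3 937 500 mm⁴.
Top flange (beyond web): 106 × 14, A = 1 484 mm², y = 143 mm, Ī = 24 239 mm⁴.
Bottom flange (beyond web): 106 × 14, A = 1 484 mm², y = 7 mm, Ī = 24 239 mm⁴.
Centroid: ȳ = ΣA·y / ΣA = 75 mm.
Transfer each piece to the horizontal centroidal axis using Ī + A·d² with d = y − 75:
  web: d = 0 mm → contributes +3 937 500 mm⁴
  top flange (beyond web): d = 68 mm → contributes +6 886 255 mm⁴
  bottom flange (beyond web): d = -68 mm → contributes +6 886 255 mm⁴
Total I = 17 710 009 mm⁴.

I_x ≈ 1.77 × 10⁷ mm⁴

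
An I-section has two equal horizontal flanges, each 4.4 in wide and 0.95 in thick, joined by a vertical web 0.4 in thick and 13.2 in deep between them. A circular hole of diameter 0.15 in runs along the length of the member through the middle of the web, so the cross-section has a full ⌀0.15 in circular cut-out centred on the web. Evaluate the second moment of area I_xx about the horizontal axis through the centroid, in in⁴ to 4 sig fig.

Split into non-overlapping primitives; take the origin at the lower-left of the bounding box.
Bottom flange: 4.4 × 0.95, A = 4.18 in², y = 0.475 in, Ī = 0.314371 in⁴.
Web: 0.4 × 13.2, A = 5.28 in², y = 7.55 in, Ī = 76.6656 in⁴.
Top flange: 4.4 × 0.95, A = 4.18 in², y = 14.625 in, Ī = 0.314371 in⁴.
Hole (subtracted): ⌀0.15, A = 0.0176715 in², y = 7.55 in, Ī = 0.0000248505 in⁴.
By symmetry the centroid is at mid-height, ȳ = 7.55 in.
Transfer each piece to the horizontal axis through the centroid using Ī + A·d² with d = y − 7.55:
  bottom flange: d = -7.075 in → contributes +209.547 in⁴
  web: d = 0 in → contributes +76.6656 in⁴
  top flange: d = 7.075 in → contributes +209.547 in⁴
  hole: d = 0 in → contributes −0.0000248505 in⁴
Total I = 495.759 in⁴.

I_xx ≈ 495.8 in⁴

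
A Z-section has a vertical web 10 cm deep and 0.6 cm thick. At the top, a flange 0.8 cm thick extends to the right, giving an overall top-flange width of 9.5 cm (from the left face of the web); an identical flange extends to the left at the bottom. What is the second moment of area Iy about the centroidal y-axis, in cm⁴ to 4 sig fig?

Iy ≈ 415.5 cm⁴

Decompose the section into non-overlapping parts with the origin at the bottom-left of its bounding rectangle.
Web: 0.6 × 10, A = 6 cm², x = 9.2 cm, Ī = 0.18 cm⁴.
Top flange (beyond web): 8.9 × 0.8, A = 7.12 cm², x = 13.95 cm, Ī = 46.9979 cm⁴.
Bottom flange (beyond web): 8.9 × 0.8, A = 7.12 cm², x = 4.45 cm, Ī = 46.9979 cm⁴.
Centroid: x̄ = ΣA·x / ΣA = 9.2 cm.
Transfer each piece to the centroidal y-axis using Ī + A·d² with d = x − 9.2:
  web: d = 0 cm → contributes +0.18 cm⁴
  top flange (beyond web): d = 4.75 cm → contributes +207.643 cm⁴
  bottom flange (beyond web): d = -4.75 cm → contributes +207.643 cm⁴
Total I = 415.466 cm⁴.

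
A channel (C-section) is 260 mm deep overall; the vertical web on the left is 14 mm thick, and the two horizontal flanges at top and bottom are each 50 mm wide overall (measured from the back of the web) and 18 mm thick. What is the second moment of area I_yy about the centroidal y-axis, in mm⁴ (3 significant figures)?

Treat the section as a set of non-overlapping primitives; coordinates are from the bounding-box lower-left.
Web: 14 × 260, A = 3 640 mm², x = 7 mm, Ī = 59 453 mm⁴.
Top flange (beyond web): 36 × 18, A = 648 mm², x = 32 mm, Ī = 69 984 mm⁴.
Bottom flange (beyond web): 36 × 18, A = 648 mm², x = 32 mm, Ī = 69 984 mm⁴.
Centroid: x̄ = ΣA·x / ΣA = 13.564 mm.
Transfer each piece to the centroidal y-axis using Ī + A·d² with d = x − 13.564:
  web: d = -6.564 mm → contributes +216 288 mm⁴
  top flange (beyond web): d = 18.436 mm → contributes +290 230 mm⁴
  bottom flange (beyond web): d = 18.436 mm → contributes +290 230 mm⁴
Total I = 796 747 mm⁴.

I_yy ≈ 7.97 × 10⁵ mm⁴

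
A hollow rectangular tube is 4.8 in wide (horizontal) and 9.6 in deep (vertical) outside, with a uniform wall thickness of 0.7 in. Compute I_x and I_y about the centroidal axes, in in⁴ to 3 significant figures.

I_x ≈ 198 in⁴, I_y ≈ 61.6 in⁴

Break the section into simple shapes (no overlaps), measuring from the bottom-left corner of the bounding box.
Outer rectangle: 4.8 × 9.6, A = 46.08 in², y = 4.8 in, Ī = 353.89 in⁴.
Inner void (subtracted): 3.4 × 8.2, A = 27.88 in², y = 4.8 in, Ī = 156.22 in⁴.
By symmetry the centroid is at mid-height, ȳ = 4.8 in.
All pieces are centred on the centroidal x-axis, so I = ΣĪ (holes subtracted) = 197.67 in⁴.
Repeating about the centroidal y-axis gives I_y = 61.616 in⁴.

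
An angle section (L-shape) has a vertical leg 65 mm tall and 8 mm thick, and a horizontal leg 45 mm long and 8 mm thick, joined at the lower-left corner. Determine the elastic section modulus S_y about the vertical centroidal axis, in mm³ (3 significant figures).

Treat the section as a set of non-overlapping primitives; coordinates are from the bounding-box lower-left.
Vertical leg: 8 × 65, A = 520 mm², x = 4 mm, Ī = 2773.3 mm⁴.
Horizontal leg (remainder): 37 × 8, A = 296 mm², x = 26.5 mm, Ī = 33 769 mm⁴.
Centroid: x̄ = ΣA·x / ΣA = 12.162 mm.
Transfer each piece to the vertical centroidal axis using Ī + A·d² with d = x − 12.162:
  vertical leg: d = -8.1618 mm → contributes +37 413 mm⁴
  horizontal leg (remainder): d = 14.338 mm → contributes +94 622 mm⁴
Total I = 132 035 mm⁴.
Extreme fibre distance c = 32.838 mm; S = I/c = 4020.8 mm³.

S_y ≈ 4020 mm³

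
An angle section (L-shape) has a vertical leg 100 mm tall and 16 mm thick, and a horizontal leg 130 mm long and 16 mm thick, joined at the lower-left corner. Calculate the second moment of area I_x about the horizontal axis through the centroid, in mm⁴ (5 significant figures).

I_x ≈ 2.8758 × 10⁶ mm⁴

Decompose the section into non-overlapping parts with the origin at the bottom-left of its bounding rectangle.
Vertical leg: 16 × 100, A = 1 600 mm², y = 50 mm, Ī = 1 333 333 mm⁴.
Horizontal leg (remainder): 114 × 16, A = 1 824 mm², y = 8 mm, Ī = 38 912 mm⁴.
Centroid: ȳ = ΣA·y / ΣA = 27.62617 mm.
Transfer each piece to the horizontal axis through the centroid using Ī + A·d² with d = y − 27.62617:
  vertical leg: d = 22.37383 mm → contributes +2 134 275 mm⁴
  horizontal leg (remainder): d = -19.62617 mm → contributes +741492.1 mm⁴
Total I = 2 875 767 mm⁴.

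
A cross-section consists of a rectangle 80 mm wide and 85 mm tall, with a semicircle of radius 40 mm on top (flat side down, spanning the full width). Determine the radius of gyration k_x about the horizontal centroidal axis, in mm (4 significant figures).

k_x ≈ 34.16 mm

Split into non-overlapping primitives; take the origin at the lower-left of the bounding box.
Rectangular body: 80 × 85, A = 6 800 mm², y = 42.5 mm, Ī = 4 094 167 mm⁴.
Semicircular cap: semicircle r = 40, A = 2513.27 mm², y = 101.977 mm, Ī = 280 978 mm⁴.
Centroid: ȳ = ΣA·y / ΣA = 58.5503 mm.
Transfer each piece to the horizontal centroidal axis using Ī + A·d² with d = y − 58.5503:
  rectangular body: d = -16.0503 mm → contributes +5 845 929 mm⁴
  semicircular cap: d = 43.4262 mm → contributes +5 020 604 mm⁴
Total I = 10 866 533 mm⁴.
Radius of gyration: k = √(I/A) = √(10 866 533 / 9313.27) = 34.1581 mm.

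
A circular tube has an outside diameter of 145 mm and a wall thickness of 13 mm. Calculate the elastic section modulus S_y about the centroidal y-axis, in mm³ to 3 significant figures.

S_y ≈ 1.64 × 10⁵ mm³

Split into non-overlapping primitives; take the origin at the lower-left of the bounding box.
Outer circle: ⌀145, A = 16 513 mm², x = 72.5 mm, Ī = 21 699 109 mm⁴.
Bore (subtracted): ⌀119, A = 11 122 mm², x = 72.5 mm, Ī = 9 843 686 mm⁴.
By symmetry the centroid is at mid-width, x̄ = 72.5 mm.
All pieces are centred on the centroidal y-axis, so I = ΣĪ (holes subtracted) = 11 855 423 mm⁴.
Extreme fibre distance c = 72.5 mm; S = I/c = 163 523 mm³.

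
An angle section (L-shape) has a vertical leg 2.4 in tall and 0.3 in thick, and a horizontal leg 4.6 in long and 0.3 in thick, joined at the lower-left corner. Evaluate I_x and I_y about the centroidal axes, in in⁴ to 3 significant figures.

I_x ≈ 0.865 in⁴, I_y ≈ 4.44 in⁴

Treat the section as a set of non-overlapping primitives; coordinates are from the bounding-box lower-left.
Vertical leg: 0.3 × 2.4, A = 0.72 in², y = 1.2 in, Ī = 0.3456 in⁴.
Horizontal leg (remainder): 4.3 × 0.3, A = 1.29 in², y = 0.15 in, Ī = 0.009675 in⁴.
Centroid: ȳ = ΣA·y / ΣA = 0.52612 in.
Transfer each piece to the centroidal x-axis using Ī + A·d² with d = y − 0.52612:
  vertical leg: d = 0.67388 in → contributes +0.67256 in⁴
  horizontal leg (remainder): d = -0.37612 in → contributes +0.19217 in⁴
Total I = 0.86473 in⁴.
For the y-axis: x̄ = 1.6261 in.
Repeating about the centroidal y-axis gives I_y = 4.4375 in⁴.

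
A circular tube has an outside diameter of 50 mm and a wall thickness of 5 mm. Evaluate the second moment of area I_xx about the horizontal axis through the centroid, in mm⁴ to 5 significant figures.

Decompose the section into non-overlapping parts with the origin at the bottom-left of its bounding rectangle.
Outer circle: ⌀50, A = 1963.495 mm², y = 25 mm, Ī = 306796.2 mm⁴.
Bore (subtracted): ⌀40, A = 1256.637 mm², y = 25 mm, Ī = 125663.7 mm⁴.
By symmetry the centroid is at mid-height, ȳ = 25 mm.
All pieces are centred on the horizontal axis through the centroid, so I = ΣĪ (holes subtracted) = 181132.5 mm⁴.

I_xx ≈ 1.8113 × 10⁵ mm⁴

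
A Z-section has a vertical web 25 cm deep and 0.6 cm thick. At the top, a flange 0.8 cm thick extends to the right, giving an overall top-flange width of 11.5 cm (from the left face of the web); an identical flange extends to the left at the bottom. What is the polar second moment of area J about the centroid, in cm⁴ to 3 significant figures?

J ≈ 4090 cm⁴

Split into non-overlapping primitives; take the origin at the lower-left of the bounding box.
Web: 0.6 × 25, A = 15 cm², y = 12.5 cm, Ī = 781.25 cm⁴.
Top flange (beyond web): 10.9 × 0.8, A = 8.72 cm², y = 24.6 cm, Ī = 0.46507 cm⁴.
Bottom flange (beyond web): 10.9 × 0.8, A = 8.72 cm², y = 0.4 cm, Ī = 0.46507 cm⁴.
Centroid: ȳ = ΣA·y / ΣA = 12.5 cm.
Transfer each piece to the centroidal x-axis using Ī + A·d² with d = y − 12.5:
  web: d = 0 cm → contributes +781.25 cm⁴
  top flange (beyond web): d = 12.1 cm → contributes +1277.2 cm⁴
  bottom flange (beyond web): d = -12.1 cm → contributes +1277.2 cm⁴
Total I = 3335.6 cm⁴.
For the y-axis: x̄ = 11.2 cm.
Repeating about the centroidal y-axis gives I_y = 749.73 cm⁴.
Polar second moment: J = I_x + I_y = 4085.3 cm⁴.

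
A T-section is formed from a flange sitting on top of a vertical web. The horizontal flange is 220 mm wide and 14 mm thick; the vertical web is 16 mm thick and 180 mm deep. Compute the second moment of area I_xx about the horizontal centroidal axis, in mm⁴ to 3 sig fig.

I_xx ≈ 2.18 × 10⁷ mm⁴

Decompose the section into non-overlapping parts with the origin at the bottom-left of its bounding rectangle.
Flange: 220 × 14, A = 3 080 mm², y = 187 mm, Ī = 50 307 mm⁴.
Web: 16 × 180, A = 2 880 mm², y = 90 mm, Ī = 7 776 000 mm⁴.
Centroid: ȳ = ΣA·y / ΣA = 140.13 mm.
Transfer each piece to the horizontal centroidal axis using Ī + A·d² with d = y − 140.13:
  flange: d = 46.872 mm → contributes +6 817 158 mm⁴
  web: d = -50.128 mm → contributes +15 012 772 mm⁴
Total I = 21 829 930 mm⁴.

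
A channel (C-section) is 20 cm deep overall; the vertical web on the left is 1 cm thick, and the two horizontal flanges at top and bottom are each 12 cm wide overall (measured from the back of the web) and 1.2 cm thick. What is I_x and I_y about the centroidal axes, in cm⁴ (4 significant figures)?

I_x ≈ 3003 cm⁴, I_y ≈ 677.5 cm⁴

Decompose the section into non-overlapping parts with the origin at the bottom-left of its bounding rectangle.
Web: 1 × 20, A = 20 cm², y = 10 cm, Ī = 666.667 cm⁴.
Top flange (beyond web): 11 × 1.2, A = 13.2 cm², y = 19.4 cm, Ī = 1.584 cm⁴.
Bottom flange (beyond web): 11 × 1.2, A = 13.2 cm², y = 0.6 cm, Ī = 1.584 cm⁴.
By symmetry the centroid is at mid-height, ȳ = 10 cm.
Transfer each piece to the centroidal x-axis using Ī + A·d² with d = y − 10:
  web: d = 0 cm → contributes +666.667 cm⁴
  top flange (beyond web): d = 9.4 cm → contributes +1167.94 cm⁴
  bottom flange (beyond web): d = -9.4 cm → contributes +1167.94 cm⁴
Total I = 3002.54 cm⁴.
For the y-axis: x̄ = 3.91379 cm.
Repeating about the centroidal y-axis gives I_y = 677.522 cm⁴.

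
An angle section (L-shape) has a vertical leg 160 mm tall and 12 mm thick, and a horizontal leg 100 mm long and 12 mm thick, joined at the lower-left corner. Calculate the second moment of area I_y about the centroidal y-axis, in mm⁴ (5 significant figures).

Break the section into simple shapes (no overlaps), measuring from the bottom-left corner of the bounding box.
Vertical leg: 12 × 160, A = 1 920 mm², x = 6 mm, Ī = 23 040 mm⁴.
Horizontal leg (remainder): 88 × 12, A = 1 056 mm², x = 56 mm, Ī = 681 472 mm⁴.
Centroid: x̄ = ΣA·x / ΣA = 23.74194 mm.
Transfer each piece to the centroidal y-axis using Ī + A·d² with d = x − 23.74194:
  vertical leg: d = -17.74194 mm → contributes +627410.4 mm⁴
  horizontal leg (remainder): d = 32.25806 mm → contributes +1 780 327 mm⁴
Total I = 2 407 738 mm⁴.

I_y ≈ 2.4077 × 10⁶ mm⁴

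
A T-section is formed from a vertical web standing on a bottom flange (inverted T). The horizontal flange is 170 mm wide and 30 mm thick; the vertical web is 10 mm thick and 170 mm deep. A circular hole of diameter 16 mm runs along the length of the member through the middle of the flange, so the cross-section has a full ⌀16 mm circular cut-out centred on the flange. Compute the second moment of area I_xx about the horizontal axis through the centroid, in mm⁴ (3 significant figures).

I_xx ≈ 1.71 × 10⁷ mm⁴

Decompose the section into non-overlapping parts with the origin at the bottom-left of its bounding rectangle.
Flange: 170 × 30, A = 5 100 mm², y = 15 mm, Ī = 382 500 mm⁴.
Web: 10 × 170, A = 1 700 mm², y = 115 mm, Ī = 4 094 167 mm⁴.
Hole (subtracted): ⌀16, A = 201.06 mm², y = 15 mm, Ī = 3 217 mm⁴.
Centroid: ȳ = ΣA·y / ΣA = 40.762 mm.
Transfer each piece to the horizontal axis through the centroid using Ī + A·d² with d = y − 40.762:
  flange: d = -25.762 mm → contributes +3 767 198 mm⁴
  web: d = 74.238 mm → contributes +13 463 414 mm⁴
  hole: d = -25.762 mm → contributes −136 655 mm⁴
Total I = 17 093 957 mm⁴.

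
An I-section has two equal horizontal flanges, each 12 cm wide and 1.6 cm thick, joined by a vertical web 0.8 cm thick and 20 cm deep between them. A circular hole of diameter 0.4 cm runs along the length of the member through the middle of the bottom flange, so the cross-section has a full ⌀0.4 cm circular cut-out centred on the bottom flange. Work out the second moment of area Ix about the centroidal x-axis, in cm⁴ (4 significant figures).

Ix ≈ 5006 cm⁴

Decompose the section into non-overlapping parts with the origin at the bottom-left of its bounding rectangle.
Bottom flange: 12 × 1.6, A = 19.2 cm², y = 0.8 cm, Ī = 4.096 cm⁴.
Web: 0.8 × 20, A = 16 cm², y = 11.6 cm, Ī = 533.333 cm⁴.
Top flange: 12 × 1.6, A = 19.2 cm², y = 22.4 cm, Ī = 4.096 cm⁴.
Hole (subtracted): ⌀0.4, A = 0.125664 cm², y = 0.8 cm, Ī = 0.00125664 cm⁴.
Centroid: ȳ = ΣA·y / ΣA = 11.625 cm.
Transfer each piece to the centroidal x-axis using Ī + A·d² with d = y − 11.625:
  bottom flange: d = -10.825 cm → contributes +2253.97 cm⁴
  web: d = -0.0250057 cm → contributes +533.343 cm⁴
  top flange: d = 10.775 cm → contributes +2233.23 cm⁴
  hole: d = -10.825 cm → contributes −14.7266 cm⁴
Total I = 5005.81 cm⁴.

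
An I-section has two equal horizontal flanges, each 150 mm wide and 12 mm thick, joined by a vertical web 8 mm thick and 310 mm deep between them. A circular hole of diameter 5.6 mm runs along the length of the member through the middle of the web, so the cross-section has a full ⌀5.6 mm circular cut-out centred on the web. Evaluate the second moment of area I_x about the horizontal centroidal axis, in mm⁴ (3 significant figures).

Break the section into simple shapes (no overlaps), measuring from the bottom-left corner of the bounding box.
Bottom flange: 150 × 12, A = 1 800 mm², y = 6 mm, Ī = 21 600 mm⁴.
Web: 8 × 310, A = 2 480 mm², y = 167 mm, Ī = 19 860 667 mm⁴.
Top flange: 150 × 12, A = 1 800 mm², y = 328 mm, Ī = 21 600 mm⁴.
Hole (subtracted): ⌀5.6, A = 24.63 mm², y = 167 mm, Ī = 48.275 mm⁴.
By symmetry the centroid is at mid-height, ȳ = 167 mm.
Transfer each piece to the horizontal centroidal axis using Ī + A·d² with d = y − 167:
  bottom flange: d = -161 mm → contributes +46 679 400 mm⁴
  web: d = 0 mm → contributes +19 860 667 mm⁴
  top flange: d = 161 mm → contributes +46 679 400 mm⁴
  hole: d = 0 mm → contributes −48.275 mm⁴
Total I = 113 219 418 mm⁴.

I_x ≈ 1.13 × 10⁸ mm⁴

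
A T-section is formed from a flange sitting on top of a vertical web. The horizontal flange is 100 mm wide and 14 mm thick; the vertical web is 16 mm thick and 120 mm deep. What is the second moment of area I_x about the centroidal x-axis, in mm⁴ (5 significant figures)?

Break the section into simple shapes (no overlaps), measuring from the bottom-left corner of the bounding box.
Flange: 100 × 14, A = 1 400 mm², y = 127 mm, Ī = 22866.67 mm⁴.
Web: 16 × 120, A = 1 920 mm², y = 60 mm, Ī = 2 304 000 mm⁴.
Centroid: ȳ = ΣA·y / ΣA = 88.25301 mm.
Transfer each piece to the centroidal x-axis using Ī + A·d² with d = y − 88.25301:
  flange: d = 38.74699 mm → contributes +2 124 727 mm⁴
  web: d = -28.25301 mm → contributes +3 836 607 mm⁴
Total I = 5 961 334 mm⁴.

I_x ≈ 5.9613 × 10⁶ mm⁴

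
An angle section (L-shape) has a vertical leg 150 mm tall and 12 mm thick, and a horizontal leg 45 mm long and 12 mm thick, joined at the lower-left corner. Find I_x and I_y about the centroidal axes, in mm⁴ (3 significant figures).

I_x ≈ 4.93 × 10⁶ mm⁴, I_y ≈ 2.22 × 10⁵ mm⁴

Split into non-overlapping primitives; take the origin at the lower-left of the bounding box.
Vertical leg: 12 × 150, A = 1 800 mm², y = 75 mm, Ī = 3 375 000 mm⁴.
Horizontal leg (remainder): 33 × 12, A = 396 mm², y = 6 mm, Ī = 4 752 mm⁴.
Centroid: ȳ = ΣA·y / ΣA = 62.557 mm.
Transfer each piece to the centroidal x-axis using Ī + A·d² with d = y − 62.557:
  vertical leg: d = 12.443 mm → contributes +3 653 674 mm⁴
  horizontal leg (remainder): d = -56.557 mm → contributes +1 271 452 mm⁴
Total I = 4 925 126 mm⁴.
For the y-axis: x̄ = 10.057 mm.
Repeating about the centroidal y-axis gives I_y = 221 861 mm⁴.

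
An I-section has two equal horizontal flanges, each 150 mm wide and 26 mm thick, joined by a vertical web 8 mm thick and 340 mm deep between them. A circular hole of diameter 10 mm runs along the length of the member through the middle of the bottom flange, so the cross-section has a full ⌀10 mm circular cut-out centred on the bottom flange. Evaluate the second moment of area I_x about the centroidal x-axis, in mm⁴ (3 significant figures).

Decompose the section into non-overlapping parts with the origin at the bottom-left of its bounding rectangle.
Bottom flange: 150 × 26, A = 3 900 mm², y = 13 mm, Ī = 219 700 mm⁴.
Web: 8 × 340, A = 2 720 mm², y = 196 mm, Ī = 26 202 667 mm⁴.
Top flange: 150 × 26, A = 3 900 mm², y = 379 mm, Ī = 219 700 mm⁴.
Hole (subtracted): ⌀10, A = 78.54 mm², y = 13 mm, Ī = 490.87 mm⁴.
Centroid: ȳ = ΣA·y / ΣA = 197.38 mm.
Transfer each piece to the centroidal x-axis using Ī + A·d² with d = y − 197.38:
  bottom flange: d = -184.38 mm → contributes +132 799 022 mm⁴
  web: d = -1.3765 mm → contributes +26 207 820 mm⁴
  top flange: d = 181.62 mm → contributes +128 869 358 mm⁴
  hole: d = -184.38 mm → contributes −2 670 428 mm⁴
Total I = 285 205 772 mm⁴.

I_x ≈ 2.85 × 10⁸ mm⁴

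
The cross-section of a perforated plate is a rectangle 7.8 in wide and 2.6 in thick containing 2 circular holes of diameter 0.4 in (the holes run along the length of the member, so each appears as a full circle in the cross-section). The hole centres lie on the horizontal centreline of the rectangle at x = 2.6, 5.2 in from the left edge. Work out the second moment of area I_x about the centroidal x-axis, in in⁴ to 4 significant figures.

I_x ≈ 11.42 in⁴

Treat the section as a set of non-overlapping primitives; coordinates are from the bounding-box lower-left.
Plate: 7.8 × 2.6, A = 20.28 in², y = 1.3 in, Ī = 11.4244 in⁴.
Hole 1 (subtracted): ⌀0.4, A = 0.125664 in², y = 1.3 in, Ī = 0.00125664 in⁴.
Hole 2 (subtracted): ⌀0.4, A = 0.125664 in², y = 1.3 in, Ī = 0.00125664 in⁴.
By symmetry the centroid is at mid-height, ȳ = 1.3 in.
All pieces are centred on the centroidal x-axis, so I = ΣĪ (holes subtracted) = 11.4219 in⁴.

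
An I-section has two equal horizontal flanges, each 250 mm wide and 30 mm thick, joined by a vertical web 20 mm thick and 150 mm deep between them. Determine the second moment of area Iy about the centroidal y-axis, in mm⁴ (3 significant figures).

Treat the section as a set of non-overlapping primitives; coordinates are from the bounding-box lower-left.
Bottom flange: 250 × 30, A = 7 500 mm², x = 125 mm, Ī = 39 062 500 mm⁴.
Web: 20 × 150, A = 3 000 mm², x = 125 mm, Ī = 100 000 mm⁴.
Top flange: 250 × 30, A = 7 500 mm², x = 125 mm, Ī = 39 062 500 mm⁴.
By symmetry the centroid is at mid-width, x̄ = 125 mm.
All pieces are centred on the centroidal y-axis, so I = ΣĪ = 78 225 000 mm⁴.

Iy ≈ 7.82 × 10⁷ mm⁴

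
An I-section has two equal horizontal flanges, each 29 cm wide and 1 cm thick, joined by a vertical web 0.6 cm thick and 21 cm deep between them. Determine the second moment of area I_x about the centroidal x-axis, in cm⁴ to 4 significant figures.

Treat the section as a set of non-overlapping primitives; coordinates are from the bounding-box lower-left.
Bottom flange: 29 × 1, A = 29 cm², y = 0.5 cm, Ī = 2.41667 cm⁴.
Web: 0.6 × 21, A = 12.6 cm², y = 11.5 cm, Ī = 463.05 cm⁴.
Top flange: 29 × 1, A = 29 cm², y = 22.5 cm, Ī = 2.41667 cm⁴.
By symmetry the centroid is at mid-height, ȳ = 11.5 cm.
Transfer each piece to the centroidal x-axis using Ī + A·d² with d = y − 11.5:
  bottom flange: d = -11 cm → contributes +3511.42 cm⁴
  web: d = 0 cm → contributes +463.05 cm⁴
  top flange: d = 11 cm → contributes +3511.42 cm⁴
Total I = 7485.88 cm⁴.

I_x ≈ 7486 cm⁴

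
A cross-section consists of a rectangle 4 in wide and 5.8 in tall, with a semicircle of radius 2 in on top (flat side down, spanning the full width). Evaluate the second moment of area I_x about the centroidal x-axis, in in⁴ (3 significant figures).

I_x ≈ 136 in⁴

Split into non-overlapping primitives; take the origin at the lower-left of the bounding box.
Rectangular body: 4 × 5.8, A = 23.2 in², y = 2.9 in, Ī = 65.037 in⁴.
Semicircular cap: semicircle r = 2, A = 6.2832 in², y = 6.6488 in, Ī = 1.7561 in⁴.
Centroid: ȳ = ΣA·y / ΣA = 3.6989 in.
Transfer each piece to the centroidal x-axis using Ī + A·d² with d = y − 3.6989:
  rectangular body: d = -0.79892 in → contributes +79.845 in⁴
  semicircular cap: d = 2.9499 in → contributes +56.432 in⁴
Total I = 136.28 in⁴.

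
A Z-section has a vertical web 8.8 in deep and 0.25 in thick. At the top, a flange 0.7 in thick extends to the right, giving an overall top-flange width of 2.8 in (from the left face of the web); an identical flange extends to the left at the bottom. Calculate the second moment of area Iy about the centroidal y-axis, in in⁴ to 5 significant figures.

Iy ≈ 8.9432 in⁴

Split into non-overlapping primitives; take the origin at the lower-left of the bounding box.
Web: 0.25 × 8.8, A = 2.2 in², x = 2.675 in, Ī = 0.01145833 in⁴.
Top flange (beyond web): 2.55 × 0.7, A = 1.785 in², x = 4.075 in, Ī = 0.9672469 in⁴.
Bottom flange (beyond web): 2.55 × 0.7, A = 1.785 in², x = 1.275 in, Ī = 0.9672469 in⁴.
Centroid: x̄ = ΣA·x / ΣA = 2.675 in.
Transfer each piece to the centroidal y-axis using Ī + A·d² with d = x − 2.675:
  web: d = 0 in → contributes +0.01145833 in⁴
  top flange (beyond web): d = 1.4 in → contributes +4.465847 in⁴
  bottom flange (beyond web): d = -1.4 in → contributes +4.465847 in⁴
Total I = 8.943152 in⁴.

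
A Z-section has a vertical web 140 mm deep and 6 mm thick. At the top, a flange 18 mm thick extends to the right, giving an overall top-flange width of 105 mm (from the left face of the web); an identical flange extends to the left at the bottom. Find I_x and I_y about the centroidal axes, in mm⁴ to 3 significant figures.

Split into non-overlapping primitives; take the origin at the lower-left of the bounding box.
Web: 6 × 140, A = 840 mm², y = 70 mm, Ī = 1 372 000 mm⁴.
Top flange (beyond web): 99 × 18, A = 1 782 mm², y = 131 mm, Ī = 48 114 mm⁴.
Bottom flange (beyond web): 99 × 18, A = 1 782 mm², y = 9 mm, Ī = 48 114 mm⁴.
Centroid: ȳ = ΣA·y / ΣA = 70 mm.
Transfer each piece to the centroidal x-axis using Ī + A·d² with d = y − 70:
  web: d = 0 mm → contributes +1 372 000 mm⁴
  top flange (beyond web): d = 61 mm → contributes +6 678 936 mm⁴
  bottom flange (beyond web): d = -61 mm → contributes +6 678 936 mm⁴
Total I = 14 729 872 mm⁴.
For the y-axis: x̄ = 102 mm.
Repeating about the centroidal y-axis gives I_y = 12 736 692 mm⁴.

I_x ≈ 1.47 × 10⁷ mm⁴, I_y ≈ 1.27 × 10⁷ mm⁴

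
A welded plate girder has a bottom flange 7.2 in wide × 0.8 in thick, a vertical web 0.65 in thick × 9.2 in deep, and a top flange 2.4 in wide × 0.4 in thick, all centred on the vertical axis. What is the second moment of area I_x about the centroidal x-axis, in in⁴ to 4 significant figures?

I_x ≈ 162.5 in⁴

Break the section into simple shapes (no overlaps), measuring from the bottom-left corner of the bounding box.
Bottom plate: 7.2 × 0.8, A = 5.76 in², y = 0.4 in, Ī = 0.3072 in⁴.
Web plate: 0.65 × 9.2, A = 5.98 in², y = 5.4 in, Ī = 42.1789 in⁴.
Top plate: 2.4 × 0.4, A = 0.96 in², y = 10.2 in, Ī = 0.0128 in⁴.
Centroid: ȳ = ΣA·y / ΣA = 3.49512 in.
Transfer each piece to the centroidal x-axis using Ī + A·d² with d = y − 3.49512:
  bottom plate: d = -3.09512 in → contributes +55.4866 in⁴
  web plate: d = 1.90488 in → contributes +63.8778 in⁴
  top plate: d = 6.70488 in → contributes +43.17 in⁴
Total I = 162.534 in⁴.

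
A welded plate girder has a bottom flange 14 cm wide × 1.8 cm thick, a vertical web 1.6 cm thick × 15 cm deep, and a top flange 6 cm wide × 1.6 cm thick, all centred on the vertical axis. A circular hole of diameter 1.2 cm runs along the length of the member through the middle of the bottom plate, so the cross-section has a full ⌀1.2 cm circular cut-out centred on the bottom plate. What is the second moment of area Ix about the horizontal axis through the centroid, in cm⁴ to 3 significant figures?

Ix ≈ 2560 cm⁴

Decompose the section into non-overlapping parts with the origin at the bottom-left of its bounding rectangle.
Bottom plate: 14 × 1.8, A = 25.2 cm², y = 0.9 cm, Ī = 6.804 cm⁴.
Web plate: 1.6 × 15, A = 24 cm², y = 9.3 cm, Ī = 450 cm⁴.
Top plate: 6 × 1.6, A = 9.6 cm², y = 17.6 cm, Ī = 2.048 cm⁴.
Hole (subtracted): ⌀1.2, A = 1.131 cm², y = 0.9 cm, Ī = 0.10179 cm⁴.
Centroid: ȳ = ΣA·y / ΣA = 7.1758 cm.
Transfer each piece to the horizontal axis through the centroid using Ī + A·d² with d = y − 7.1758:
  bottom plate: d = -6.2758 cm → contributes +999.33 cm⁴
  web plate: d = 2.1242 cm → contributes +558.29 cm⁴
  top plate: d = 10.424 cm → contributes +1045.2 cm⁴
  hole: d = -6.2758 cm → contributes −44.646 cm⁴
Total I = 2558.2 cm⁴.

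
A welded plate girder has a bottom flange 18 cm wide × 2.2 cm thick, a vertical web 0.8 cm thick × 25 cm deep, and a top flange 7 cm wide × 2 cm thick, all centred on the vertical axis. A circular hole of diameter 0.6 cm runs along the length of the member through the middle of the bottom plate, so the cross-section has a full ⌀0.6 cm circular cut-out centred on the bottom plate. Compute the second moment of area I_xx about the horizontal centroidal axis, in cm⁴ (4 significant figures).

Decompose the section into non-overlapping parts with the origin at the bottom-left of its bounding rectangle.
Bottom plate: 18 × 2.2, A = 39.6 cm², y = 1.1 cm, Ī = 15.972 cm⁴.
Web plate: 0.8 × 25, A = 20 cm², y = 14.7 cm, Ī = 1041.67 cm⁴.
Top plate: 7 × 2, A = 14 cm², y = 28.2 cm, Ī = 4.66667 cm⁴.
Hole (subtracted): ⌀0.6, A = 0.282743 cm², y = 1.1 cm, Ī = 0.00636173 cm⁴.
Centroid: ȳ = ΣA·y / ΣA = 9.98468 cm.
Transfer each piece to the horizontal centroidal axis using Ī + A·d² with d = y − 9.98468:
  bottom plate: d = -8.88468 cm → contributes +3141.9 cm⁴
  web plate: d = 4.71532 cm → contributes +1486.35 cm⁴
  top plate: d = 18.2153 cm → contributes +4649.84 cm⁴
  hole: d = -8.88468 cm → contributes −22.3254 cm⁴
Total I = 9255.76 cm⁴.

I_xx ≈ 9256 cm⁴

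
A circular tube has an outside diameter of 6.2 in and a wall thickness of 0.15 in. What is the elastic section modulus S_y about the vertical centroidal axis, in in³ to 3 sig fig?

Split into non-overlapping primitives; take the origin at the lower-left of the bounding box.
Outer circle: ⌀6.2, A = 30.191 in², x = 3.1 in, Ī = 72.533 in⁴.
Bore (subtracted): ⌀5.9, A = 27.34 in², x = 3.1 in, Ī = 59.481 in⁴.
By symmetry the centroid is at mid-width, x̄ = 3.1 in.
All pieces are centred on the vertical centroidal axis, so I = ΣĪ (holes subtracted) = 13.052 in⁴.
Extreme fibre distance c = 3.1 in; S = I/c = 4.2104 in³.

S_y ≈ 4.21 in³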